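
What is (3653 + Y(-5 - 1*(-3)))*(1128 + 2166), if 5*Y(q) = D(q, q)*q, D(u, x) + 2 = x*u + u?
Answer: 12032982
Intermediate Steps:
D(u, x) = -2 + u + u*x (D(u, x) = -2 + (x*u + u) = -2 + (u*x + u) = -2 + (u + u*x) = -2 + u + u*x)
Y(q) = q*(-2 + q + q²)/5 (Y(q) = ((-2 + q + q*q)*q)/5 = ((-2 + q + q²)*q)/5 = (q*(-2 + q + q²))/5 = q*(-2 + q + q²)/5)
(3653 + Y(-5 - 1*(-3)))*(1128 + 2166) = (3653 + (-5 - 1*(-3))*(-2 + (-5 - 1*(-3)) + (-5 - 1*(-3))²)/5)*(1128 + 2166) = (3653 + (-5 + 3)*(-2 + (-5 + 3) + (-5 + 3)²)/5)*3294 = (3653 + (⅕)*(-2)*(-2 - 2 + (-2)²))*3294 = (3653 + (⅕)*(-2)*(-2 - 2 + 4))*3294 = (3653 + (⅕)*(-2)*0)*3294 = (3653 + 0)*3294 = 3653*3294 = 12032982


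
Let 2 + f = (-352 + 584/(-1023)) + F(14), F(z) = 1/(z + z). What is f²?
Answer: 103130219643025/820478736 ≈ 1.2570e+5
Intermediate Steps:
F(z) = 1/(2*z)
f = -10155305/28644 (f = -2 + ((-352 + 584/(-1023)) + (½)/14) = -2 + ((-352 + 584*(-1/1023)) + (½)*(1/14)) = -2 + ((-352 - 584/1023) + 1/28) = -2 + (-360680/1023 + 1/28) = -2 - 10098017/28644 = -10155305/28644 ≈ -354.54)
f² = (-10155305/28644)² = 103130219643025/820478736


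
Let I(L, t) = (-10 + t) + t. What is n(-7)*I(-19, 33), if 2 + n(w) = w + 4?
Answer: -280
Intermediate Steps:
I(L, t) = -10 + 2*t
n(w) = 2 + w (n(w) = -2 + (w + 4) = -2 + (4 + w) = 2 + w)
n(-7)*I(-19, 33) = (2 - 7)*(-10 + 2*33) = -5*(-10 + 66) = -5*56 = -280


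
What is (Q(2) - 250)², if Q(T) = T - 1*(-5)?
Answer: 59049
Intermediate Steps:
Q(T) = 5 + T (Q(T) = T + 5 = 5 + T)
(Q(2) - 250)² = ((5 + 2) - 250)² = (7 - 250)² = (-243)² = 59049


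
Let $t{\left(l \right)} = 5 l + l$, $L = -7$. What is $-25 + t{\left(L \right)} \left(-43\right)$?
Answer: $1781$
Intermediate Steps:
$t{\left(l \right)} = 6 l$
$-25 + t{\left(L \right)} \left(-43\right) = -25 + 6 \left(-7\right) \left(-43\right) = -25 - -1806 = -25 + 1806 = 1781$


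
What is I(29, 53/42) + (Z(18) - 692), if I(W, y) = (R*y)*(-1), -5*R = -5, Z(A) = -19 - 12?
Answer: -30419/42 ≈ -724.26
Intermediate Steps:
Z(A) = -31
R = 1 (R = -⅕*(-5) = 1)
I(W, y) = -y (I(W, y) = (1*y)*(-1) = y*(-1) = -y)
I(29, 53/42) + (Z(18) - 692) = -53/42 + (-31 - 692) = -53/42 - 723 = -30419/42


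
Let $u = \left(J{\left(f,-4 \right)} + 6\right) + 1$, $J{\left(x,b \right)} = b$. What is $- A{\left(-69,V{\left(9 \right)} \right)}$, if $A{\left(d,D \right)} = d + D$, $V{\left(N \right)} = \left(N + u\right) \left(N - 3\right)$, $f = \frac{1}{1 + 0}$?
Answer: $-3$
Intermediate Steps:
$f = 1$ ($f = 1^{-1} = 1$)
$u = 3$ ($u = \left(-4 + 6\right) + 1 = 2 + 1 = 3$)
$V{\left(N \right)} = \left(-3 + N\right) \left(3 + N\right)$ ($V{\left(N \right)} = \left(N + 3\right) \left(N - 3\right) = \left(3 + N\right) \left(-3 + N\right) = \left(-3 + N\right) \left(3 + N\right)$)
$A{\left(d,D \right)} = D + d$
$- A{\left(-69,V{\left(9 \right)} \right)} = - (\left(-9 + 9^{2}\right) - 69) = - (\left(-9 + 81\right) - 69) = - (72 - 69) = \left(-1\right) 3 = -3$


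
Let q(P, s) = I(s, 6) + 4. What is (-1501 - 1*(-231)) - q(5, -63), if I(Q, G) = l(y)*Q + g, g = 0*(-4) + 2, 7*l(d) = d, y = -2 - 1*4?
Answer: -1330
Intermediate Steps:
y = -6 (y = -2 - 4 = -6)
l(d) = d/7
g = 2 (g = 0 + 2 = 2)
I(Q, G) = 2 - 6*Q/7 (I(Q, G) = ((⅐)*(-6))*Q + 2 = -6*Q/7 + 2 = 2 - 6*Q/7)
q(P, s) = 6 - 6*s/7 (q(P, s) = (2 - 6*s/7) + 4 = 6 - 6*s/7)
(-1501 - 1*(-231)) - q(5, -63) = (-1501 - 1*(-231)) - (6 - 6/7*(-63)) = (-1501 + 231) - (6 + 54) = -1270 - 1*60 = -1270 - 60 = -1330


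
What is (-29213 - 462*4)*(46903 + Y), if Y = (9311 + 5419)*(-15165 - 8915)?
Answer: 11015830148317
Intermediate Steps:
Y = -354698400 (Y = 14730*(-24080) = -354698400)
(-29213 - 462*4)*(46903 + Y) = (-29213 - 462*4)*(46903 - 354698400) = (-29213 - 1848)*(-354651497) = -31061*(-354651497) = 11015830148317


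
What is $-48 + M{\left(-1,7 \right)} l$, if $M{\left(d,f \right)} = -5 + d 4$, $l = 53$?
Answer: $-525$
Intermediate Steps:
$M{\left(d,f \right)} = -5 + 4 d$
$-48 + M{\left(-1,7 \right)} l = -48 + \left(-5 + 4 \left(-1\right)\right) 53 = -48 + \left(-5 - 4\right) 53 = -48 - 477 = -525$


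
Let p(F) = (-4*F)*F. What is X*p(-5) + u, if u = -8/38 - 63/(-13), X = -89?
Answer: 2199445/247 ≈ 8904.6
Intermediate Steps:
p(F) = -4*F²
u = 1145/247 (u = -8*1/38 - 63*(-1/13) = -4/19 + 63/13 = 1145/247 ≈ 4.6356)
X*p(-5) + u = -(-356)*(-5)² + 1145/247 = -(-356)*25 + 1145/247 = -89*(-100) + 1145/247 = 8900 + 1145/247 = 2199445/247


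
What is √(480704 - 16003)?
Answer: √464701 ≈ 681.69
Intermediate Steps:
√(480704 - 16003) = √464701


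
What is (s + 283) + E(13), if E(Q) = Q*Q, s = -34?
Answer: 418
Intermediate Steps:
E(Q) = Q²
(s + 283) + E(13) = (-34 + 283) + 13² = 249 + 169 = 418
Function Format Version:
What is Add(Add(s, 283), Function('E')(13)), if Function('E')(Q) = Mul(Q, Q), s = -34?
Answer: 418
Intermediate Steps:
Function('E')(Q) = Pow(Q, 2)
Add(Add(s, 283), Function('E')(13)) = Add(Add(-34, 283), Pow(13, 2)) = Add(249, 169) = 418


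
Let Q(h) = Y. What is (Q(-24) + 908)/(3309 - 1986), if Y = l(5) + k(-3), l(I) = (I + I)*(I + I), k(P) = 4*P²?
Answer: 116/147 ≈ 0.78912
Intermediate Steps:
l(I) = 4*I² (l(I) = (2*I)*(2*I) = 4*I²)
Y = 136 (Y = 4*5² + 4*(-3)² = 4*25 + 4*9 = 100 + 36 = 136)
Q(h) = 136
(Q(-24) + 908)/(3309 - 1986) = (136 + 908)/(3309 - 1986) = 1044/1323 = 1044*(1/1323) = 116/147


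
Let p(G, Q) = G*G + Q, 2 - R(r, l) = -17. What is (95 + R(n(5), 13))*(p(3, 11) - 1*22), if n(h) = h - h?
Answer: -228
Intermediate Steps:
n(h) = 0
R(r, l) = 19 (R(r, l) = 2 - 1*(-17) = 2 + 17 = 19)
p(G, Q) = Q + G² (p(G, Q) = G² + Q = Q + G²)
(95 + R(n(5), 13))*(p(3, 11) - 1*22) = (95 + 19)*((11 + 3²) - 1*22) = 114*((11 + 9) - 22) = 114*(20 - 22) = 114*(-2) = -228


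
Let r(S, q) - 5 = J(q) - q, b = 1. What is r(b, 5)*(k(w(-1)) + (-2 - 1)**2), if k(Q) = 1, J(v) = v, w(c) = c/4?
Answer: 50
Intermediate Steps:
w(c) = c/4 (w(c) = c*(1/4) = c/4)
r(S, q) = 5 (r(S, q) = 5 + (q - q) = 5 + 0 = 5)
r(b, 5)*(k(w(-1)) + (-2 - 1)**2) = 5*(1 + (-2 - 1)**2) = 5*(1 + (-3)**2) = 5*(1 + 9) = 5*10 = 50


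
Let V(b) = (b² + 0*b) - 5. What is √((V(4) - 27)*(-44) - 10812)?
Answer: 38*I*√7 ≈ 100.54*I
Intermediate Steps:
V(b) = -5 + b² (V(b) = (b² + 0) - 5 = b² - 5 = -5 + b²)
√((V(4) - 27)*(-44) - 10812) = √(((-5 + 4²) - 27)*(-44) - 10812) = √(((-5 + 16) - 27)*(-44) - 10812) = √((11 - 27)*(-44) - 10812) = √(-16*(-44) - 10812) = √(704 - 10812) = √(-10108) = 38*I*√7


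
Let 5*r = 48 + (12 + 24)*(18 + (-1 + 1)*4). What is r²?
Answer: 484416/25 ≈ 19377.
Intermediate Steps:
r = 696/5 (r = (48 + (12 + 24)*(18 + (-1 + 1)*4))/5 = (48 + 36*(18 + 0*4))/5 = (48 + 36*(18 + 0))/5 = (48 + 36*18)/5 = (48 + 648)/5 = (⅕)*696 = 696/5 ≈ 139.20)
r² = (696/5)² = 484416/25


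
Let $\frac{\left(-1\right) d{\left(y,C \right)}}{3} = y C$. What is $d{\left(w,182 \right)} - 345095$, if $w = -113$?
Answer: $-283397$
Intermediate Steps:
$d{\left(y,C \right)} = - 3 C y$ ($d{\left(y,C \right)} = - 3 y C = - 3 C y$)
$d{\left(w,182 \right)} - 345095 = \left(-3\right) 182 \left(-113\right) - 345095 = 61698 - 345095 = -283397$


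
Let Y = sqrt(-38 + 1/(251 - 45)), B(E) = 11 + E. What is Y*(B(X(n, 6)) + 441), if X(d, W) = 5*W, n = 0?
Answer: 241*I*sqrt(1612362)/103 ≈ 2971.1*I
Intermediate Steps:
Y = I*sqrt(1612362)/206 (Y = sqrt(-38 + 1/206) = sqrt(-7827/206) = I*sqrt(1612362)/206 ≈ 6.164*I)
Y*(B(X(n, 6)) + 441) = (I*sqrt(1612362)/206)*((11 + 5*6) + 441) = (I*sqrt(1612362)/206)*((11 + 30) + 441) = (I*sqrt(1612362)/206)*(41 + 441) = (I*sqrt(1612362)/206)*482 = 241*I*sqrt(1612362)/103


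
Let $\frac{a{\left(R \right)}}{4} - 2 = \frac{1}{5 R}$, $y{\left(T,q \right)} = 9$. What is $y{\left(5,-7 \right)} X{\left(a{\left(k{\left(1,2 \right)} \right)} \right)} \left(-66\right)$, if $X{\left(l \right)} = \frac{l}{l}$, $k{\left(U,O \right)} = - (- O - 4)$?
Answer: $-594$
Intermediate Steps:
$k{\left(U,O \right)} = 4 + O$ ($k{\left(U,O \right)} = - (-4 - O) = 4 + O$)
$a{\left(R \right)} = 8 + \frac{4}{5 R}$ ($a{\left(R \right)} = 8 + 4 \frac{1}{5 R} = 8 + \frac{4}{5 R}$)
$X{\left(l \right)} = 1$
$y{\left(5,-7 \right)} X{\left(a{\left(k{\left(1,2 \right)} \right)} \right)} \left(-66\right) = 9 \cdot 1 \left(-66\right) = 9 \left(-66\right) = -594$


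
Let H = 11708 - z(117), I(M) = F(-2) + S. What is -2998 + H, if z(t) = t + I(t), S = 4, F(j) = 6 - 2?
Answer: 8585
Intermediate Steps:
F(j) = 4
I(M) = 8 (I(M) = 4 + 4 = 8)
z(t) = 8 + t (z(t) = t + 8 = 8 + t)
H = 11583 (H = 11708 - (8 + 117) = 11708 - 1*125 = 11708 - 125 = 11583)
-2998 + H = -2998 + 11583 = 8585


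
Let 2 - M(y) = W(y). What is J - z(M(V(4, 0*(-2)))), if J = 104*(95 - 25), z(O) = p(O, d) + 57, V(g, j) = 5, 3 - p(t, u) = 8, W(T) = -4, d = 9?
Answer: 7228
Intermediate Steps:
p(t, u) = -5 (p(t, u) = 3 - 1*8 = 3 - 8 = -5)
M(y) = 6 (M(y) = 2 - 1*(-4) = 2 + 4 = 6)
z(O) = 52 (z(O) = -5 + 57 = 52)
J = 7280 (J = 104*70 = 7280)
J - z(M(V(4, 0*(-2)))) = 7280 - 1*52 = 7280 - 52 = 7228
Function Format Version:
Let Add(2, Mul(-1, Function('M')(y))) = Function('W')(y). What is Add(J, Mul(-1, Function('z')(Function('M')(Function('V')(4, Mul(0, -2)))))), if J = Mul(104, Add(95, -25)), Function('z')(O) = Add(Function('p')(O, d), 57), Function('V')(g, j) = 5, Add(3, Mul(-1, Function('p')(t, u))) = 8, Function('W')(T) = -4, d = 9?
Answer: 7228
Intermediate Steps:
Function('p')(t, u) = -5 (Function('p')(t, u) = Add(3, Mul(-1, 8)) = Add(3, -8) = -5)
Function('M')(y) = 6 (Function('M')(y) = Add(2, Mul(-1, -4)) = Add(2, 4) = 6)
Function('z')(O) = 52 (Function('z')(O) = Add(-5, 57) = 52)
J = 7280 (J = Mul(104, 70) = 7280)
Add(J, Mul(-1, Function('z')(Function('M')(Function('V')(4, Mul(0, -2)))))) = Add(7280, Mul(-1, 52)) = Add(7280, -52) = 7228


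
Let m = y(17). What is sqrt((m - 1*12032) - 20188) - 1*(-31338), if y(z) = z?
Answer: 31338 + I*sqrt(32203) ≈ 31338.0 + 179.45*I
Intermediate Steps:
m = 17
sqrt((m - 1*12032) - 20188) - 1*(-31338) = sqrt((17 - 1*12032) - 20188) - 1*(-31338) = sqrt((17 - 12032) - 20188) + 31338 = sqrt(-12015 - 20188) + 31338 = sqrt(-32203) + 31338 = I*sqrt(32203) + 31338 = 31338 + I*sqrt(32203)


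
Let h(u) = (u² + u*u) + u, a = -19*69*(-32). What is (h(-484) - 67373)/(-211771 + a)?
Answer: -400655/169819 ≈ -2.3593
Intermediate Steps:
a = 41952 (a = -1311*(-32) = 41952)
h(u) = u + 2*u² (h(u) = (u² + u²) + u = 2*u² + u = u + 2*u²)
(h(-484) - 67373)/(-211771 + a) = (-484*(1 + 2*(-484)) - 67373)/(-211771 + 41952) = (-484*(1 - 968) - 67373)/(-169819) = (-484*(-967) - 67373)*(-1/169819) = (468028 - 67373)*(-1/169819) = 400655*(-1/169819) = -400655/169819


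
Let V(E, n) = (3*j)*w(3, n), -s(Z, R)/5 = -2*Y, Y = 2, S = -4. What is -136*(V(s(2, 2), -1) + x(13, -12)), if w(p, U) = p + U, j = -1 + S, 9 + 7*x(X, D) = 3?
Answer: 29376/7 ≈ 4196.6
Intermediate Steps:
x(X, D) = -6/7 (x(X, D) = -9/7 + (⅐)*3 = -9/7 + 3/7 = -6/7)
j = -5 (j = -1 - 4 = -5)
w(p, U) = U + p
s(Z, R) = 20 (s(Z, R) = -(-10)*2 = -5*(-4) = 20)
V(E, n) = -45 - 15*n (V(E, n) = (3*(-5))*(n + 3) = -15*(3 + n) = -45 - 15*n)
-136*(V(s(2, 2), -1) + x(13, -12)) = -136*((-45 - 15*(-1)) - 6/7) = -136*((-45 + 15) - 6/7) = -136*(-30 - 6/7) = -136*(-216/7) = 29376/7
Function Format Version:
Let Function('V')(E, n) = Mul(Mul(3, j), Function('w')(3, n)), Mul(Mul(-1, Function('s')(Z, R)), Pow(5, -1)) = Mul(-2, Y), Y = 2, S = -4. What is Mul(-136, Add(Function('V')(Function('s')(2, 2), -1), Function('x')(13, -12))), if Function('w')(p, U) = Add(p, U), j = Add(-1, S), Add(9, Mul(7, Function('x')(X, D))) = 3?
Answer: Rational(29376, 7) ≈ 4196.6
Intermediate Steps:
Function('x')(X, D) = Rational(-6, 7) (Function('x')(X, D) = Add(Rational(-9, 7), Mul(Rational(1, 7), 3)) = Add(Rational(-9, 7), Rational(3, 7)) = Rational(-6, 7))
j = -5 (j = Add(-1, -4) = -5)
Function('w')(p, U) = Add(U, p)
Function('s')(Z, R) = 20 (Function('s')(Z, R) = Mul(-5, Mul(-2, 2)) = Mul(-5, -4) = 20)
Function('V')(E, n) = Add(-45, Mul(-15, n)) (Function('V')(E, n) = Mul(Mul(3, -5), Add(n, 3)) = Mul(-15, Add(3, n)) = Add(-45, Mul(-15, n)))
Mul(-136, Add(Function('V')(Function('s')(2, 2), -1), Function('x')(13, -12))) = Mul(-136, Add(Add(-45, Mul(-15, -1)), Rational(-6, 7))) = Mul(-136, Add(Add(-45, 15), Rational(-6, 7))) = Mul(-136, Add(-30, Rational(-6, 7))) = Mul(-136, Rational(-216, 7)) = Rational(29376, 7)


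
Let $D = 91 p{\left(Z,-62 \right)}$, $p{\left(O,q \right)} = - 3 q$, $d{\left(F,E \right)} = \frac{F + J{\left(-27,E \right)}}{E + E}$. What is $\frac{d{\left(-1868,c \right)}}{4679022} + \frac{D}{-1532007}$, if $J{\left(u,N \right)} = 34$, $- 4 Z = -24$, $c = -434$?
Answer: $- \frac{545557904683}{49381584038172} \approx -0.011048$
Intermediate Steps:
$Z = 6$ ($Z = \left(- \frac{1}{4}\right) \left(-24\right) = 6$)
$d{\left(F,E \right)} = \frac{34 + F}{2 E}$ ($d{\left(F,E \right)} = \frac{F + 34}{E + E} = \frac{34 + F}{2 E}$)
$D = 16926$ ($D = 91 \left(\left(-3\right) \left(-62\right)\right) = 91 \cdot 186 = 16926$)
$\frac{d{\left(-1868,c \right)}}{4679022} + \frac{D}{-1532007} = \frac{\frac{1}{2} \frac{1}{-434} \left(34 - 1868\right)}{4679022} + \frac{16926}{-1532007} = \frac{1}{2} \left(- \frac{1}{434}\right) \left(-1834\right) \frac{1}{4679022} + 16926 \left(- \frac{1}{1532007}\right) = \frac{131}{62} \cdot \frac{1}{4679022} - \frac{5642}{510669} = \frac{131}{290099364} - \frac{5642}{510669} = - \frac{545557904683}{49381584038172}$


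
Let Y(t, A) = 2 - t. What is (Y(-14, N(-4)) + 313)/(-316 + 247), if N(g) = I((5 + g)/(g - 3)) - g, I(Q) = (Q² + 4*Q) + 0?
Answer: -329/69 ≈ -4.7681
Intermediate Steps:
I(Q) = Q² + 4*Q
N(g) = -g + (4 + (5 + g)/(-3 + g))*(5 + g)/(-3 + g) (N(g) = ((5 + g)/(g - 3))*(4 + (5 + g)/(g - 3)) - g = ((5 + g)/(-3 + g))*(4 + (5 + g)/(-3 + g)) - g = (4 + (5 + g)/(-3 + g))*(5 + g)/(-3 + g) - g = -g + (4 + (5 + g)/(-3 + g))*(5 + g)/(-3 + g))
(Y(-14, N(-4)) + 313)/(-316 + 247) = ((2 - 1*(-14)) + 313)/(-316 + 247) = ((2 + 14) + 313)/(-69) = (16 + 313)*(-1/69) = 329*(-1/69) = -329/69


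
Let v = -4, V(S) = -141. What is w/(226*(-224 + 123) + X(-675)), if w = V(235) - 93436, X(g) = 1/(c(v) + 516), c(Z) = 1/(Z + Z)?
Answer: 386192279/94202894 ≈ 4.0996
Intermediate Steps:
c(Z) = 1/(2*Z)
X(g) = 8/4127 (X(g) = 1/((1/2)/(-4) + 516) = 1/((1/2)*(-1/4) + 516) = 1/(-1/8 + 516) = 1/(4127/8) = 8/4127)
w = -93577 (w = -141 - 93436 = -93577)
w/(226*(-224 + 123) + X(-675)) = -93577/(226*(-224 + 123) + 8/4127) = -93577/(226*(-101) + 8/4127) = -93577/(-22826 + 8/4127) = -93577/(-94202894/4127) = -93577*(-4127/94202894) = 386192279/94202894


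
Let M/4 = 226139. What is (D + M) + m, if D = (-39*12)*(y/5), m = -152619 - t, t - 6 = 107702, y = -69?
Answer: 3253437/5 ≈ 6.5069e+5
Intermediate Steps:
M = 904556 (M = 4*226139 = 904556)
t = 107708 (t = 6 + 107702 = 107708)
m = -260327 (m = -152619 - 1*107708 = -152619 - 107708 = -260327)
D = 32292/5 (D = (-39*12)*(-69/5) = -(-32292)/5 = -468*(-69/5) = 32292/5 ≈ 6458.4)
(D + M) + m = (32292/5 + 904556) - 260327 = 4555072/5 - 260327 = 3253437/5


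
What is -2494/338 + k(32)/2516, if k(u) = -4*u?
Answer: -789771/106301 ≈ -7.4296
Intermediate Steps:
-2494/338 + k(32)/2516 = -2494/338 - 4*32/2516 = -2494*1/338 - 128*1/2516 = -1247/169 - 32/629 = -789771/106301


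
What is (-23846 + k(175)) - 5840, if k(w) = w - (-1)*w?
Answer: -29336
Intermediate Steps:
k(w) = 2*w (k(w) = w + w = 2*w)
(-23846 + k(175)) - 5840 = (-23846 + 2*175) - 5840 = (-23846 + 350) - 5840 = -23496 - 5840 = -29336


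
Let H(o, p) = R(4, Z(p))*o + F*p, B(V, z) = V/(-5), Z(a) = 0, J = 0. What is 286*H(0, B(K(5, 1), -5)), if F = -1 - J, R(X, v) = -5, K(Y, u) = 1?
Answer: 286/5 ≈ 57.200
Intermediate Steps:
B(V, z) = -V/5 (B(V, z) = V*(-⅕) = -V/5)
F = -1 (F = -1 - 1*0 = -1 + 0 = -1)
H(o, p) = -p - 5*o (H(o, p) = -5*o - p = -p - 5*o)
286*H(0, B(K(5, 1), -5)) = 286*(-(-1)/5 - 5*0) = 286*(-1*(-⅕) + 0) = 286*(⅕ + 0) = 286*(⅕) = 286/5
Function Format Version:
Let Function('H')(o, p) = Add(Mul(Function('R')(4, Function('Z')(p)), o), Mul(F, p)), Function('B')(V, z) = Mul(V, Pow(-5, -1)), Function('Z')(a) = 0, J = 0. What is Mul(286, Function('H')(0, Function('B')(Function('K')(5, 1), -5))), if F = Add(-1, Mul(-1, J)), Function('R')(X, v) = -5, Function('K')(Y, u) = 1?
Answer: Rational(286, 5) ≈ 57.200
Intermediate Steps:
Function('B')(V, z) = Mul(Rational(-1, 5), V) (Function('B')(V, z) = Mul(V, Rational(-1, 5)) = Mul(Rational(-1, 5), V))
F = -1 (F = Add(-1, Mul(-1, 0)) = Add(-1, 0) = -1)
Function('H')(o, p) = Add(Mul(-1, p), Mul(-5, o)) (Function('H')(o, p) = Add(Mul(-5, o), Mul(-1, p)) = Add(Mul(-1, p), Mul(-5, o)))
Mul(286, Function('H')(0, Function('B')(Function('K')(5, 1), -5))) = Mul(286, Add(Mul(-1, Mul(Rational(-1, 5), 1)), Mul(-5, 0))) = Mul(286, Add(Mul(-1, Rational(-1, 5)), 0)) = Mul(286, Add(Rational(1, 5), 0)) = Mul(286, Rational(1, 5)) = Rational(286, 5)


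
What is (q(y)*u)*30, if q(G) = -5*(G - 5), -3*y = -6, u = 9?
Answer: 4050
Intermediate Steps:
y = 2 (y = -⅓*(-6) = 2)
q(G) = 25 - 5*G (q(G) = -5*(-5 + G) = 25 - 5*G)
(q(y)*u)*30 = ((25 - 5*2)*9)*30 = ((25 - 10)*9)*30 = (15*9)*30 = 135*30 = 4050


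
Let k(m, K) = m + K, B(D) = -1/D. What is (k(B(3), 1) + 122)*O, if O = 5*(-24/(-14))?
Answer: 7360/7 ≈ 1051.4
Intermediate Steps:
O = 60/7 (O = 5*(-24*(-1/14)) = 5*(12/7) = 60/7 ≈ 8.5714)
k(m, K) = K + m
(k(B(3), 1) + 122)*O = ((1 - 1/3) + 122)*(60/7) = ((1 - 1*⅓) + 122)*(60/7) = ((1 - ⅓) + 122)*(60/7) = (⅔ + 122)*(60/7) = (368/3)*(60/7) = 7360/7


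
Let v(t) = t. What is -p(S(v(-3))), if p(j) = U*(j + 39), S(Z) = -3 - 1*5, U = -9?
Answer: 279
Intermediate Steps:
S(Z) = -8 (S(Z) = -3 - 5 = -8)
p(j) = -351 - 9*j (p(j) = -9*(j + 39) = -9*(39 + j) = -351 - 9*j)
-p(S(v(-3))) = -(-351 - 9*(-8)) = -(-351 + 72) = -1*(-279) = 279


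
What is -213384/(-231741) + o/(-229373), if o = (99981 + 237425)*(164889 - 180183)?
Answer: 398633032849652/17718376131 ≈ 22498.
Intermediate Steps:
o = -5160287364 (o = 337406*(-15294) = -5160287364)
-213384/(-231741) + o/(-229373) = -213384/(-231741) - 5160287364/(-229373) = -213384*(-1/231741) - 5160287364*(-1/229373) = 71128/77247 + 5160287364/229373 = 398633032849652/17718376131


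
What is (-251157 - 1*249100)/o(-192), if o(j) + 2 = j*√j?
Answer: 500257/3538946 - 192098688*I*√3/1769473 ≈ 0.14136 - 188.04*I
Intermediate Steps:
o(j) = -2 + j^(3/2) (o(j) = -2 + j*√j = -2 + j^(3/2))
(-251157 - 1*249100)/o(-192) = (-251157 - 1*249100)/(-2 + (-192)^(3/2)) = (-251157 - 249100)/(-2 - 1536*I*√3) = -500257/(-2 - 1536*I*√3)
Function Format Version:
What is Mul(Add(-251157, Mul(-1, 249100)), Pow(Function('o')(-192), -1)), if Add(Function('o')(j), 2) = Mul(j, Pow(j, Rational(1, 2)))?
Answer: Add(Rational(500257, 3538946), Mul(Rational(-192098688, 1769473), I, Pow(3, Rational(1, 2)))) ≈ Add(0.14136, Mul(-188.04, I))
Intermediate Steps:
Function('o')(j) = Add(-2, Pow(j, Rational(3, 2))) (Function('o')(j) = Add(-2, Mul(j, Pow(j, Rational(1, 2)))) = Add(-2, Pow(j, Rational(3, 2))))
Mul(Add(-251157, Mul(-1, 249100)), Pow(Function('o')(-192), -1)) = Mul(Add(-251157, Mul(-1, 249100)), Pow(Add(-2, Pow(-192, Rational(3, 2))), -1)) = Mul(Add(-251157, -249100), Pow(Add(-2, Mul(-1536, I, Pow(3, Rational(1, 2)))), -1)) = Mul(-500257, Pow(Add(-2, Mul(-1536, I, Pow(3, Rational(1, 2)))), -1))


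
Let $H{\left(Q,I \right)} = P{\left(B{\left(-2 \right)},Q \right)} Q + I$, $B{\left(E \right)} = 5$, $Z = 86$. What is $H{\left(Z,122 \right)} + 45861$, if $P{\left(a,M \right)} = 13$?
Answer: $47101$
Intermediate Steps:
$H{\left(Q,I \right)} = I + 13 Q$ ($H{\left(Q,I \right)} = 13 Q + I = I + 13 Q$)
$H{\left(Z,122 \right)} + 45861 = \left(122 + 13 \cdot 86\right) + 45861 = \left(122 + 1118\right) + 45861 = 1240 + 45861 = 47101$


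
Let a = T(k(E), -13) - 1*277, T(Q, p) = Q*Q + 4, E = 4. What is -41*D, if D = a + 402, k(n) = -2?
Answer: -5453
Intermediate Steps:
T(Q, p) = 4 + Q**2 (T(Q, p) = Q**2 + 4 = 4 + Q**2)
a = -269 (a = (4 + (-2)**2) - 1*277 = (4 + 4) - 277 = 8 - 277 = -269)
D = 133 (D = -269 + 402 = 133)
-41*D = -41*133 = -5453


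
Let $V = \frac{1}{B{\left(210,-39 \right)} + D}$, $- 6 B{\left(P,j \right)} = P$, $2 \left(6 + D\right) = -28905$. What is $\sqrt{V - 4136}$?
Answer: $\frac{i \sqrt{3475258212958}}{28987} \approx 64.312 i$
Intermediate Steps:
$D = - \frac{28917}{2}$ ($D = -6 + \frac{1}{2} \left(-28905\right) = -6 - \frac{28905}{2} = - \frac{28917}{2} \approx -14459.0$)
$B{\left(P,j \right)} = - \frac{P}{6}$
$V = - \frac{2}{28987}$ ($V = \frac{1}{\left(- \frac{1}{6}\right) 210 - \frac{28917}{2}} = \frac{1}{-35 - \frac{28917}{2}} = \frac{1}{- \frac{28987}{2}} = - \frac{2}{28987} \approx -6.8996 \cdot 10^{-5}$)
$\sqrt{V - 4136} = \sqrt{- \frac{2}{28987} - 4136} = \sqrt{- \frac{119890234}{28987}} = \frac{i \sqrt{3475258212958}}{28987}$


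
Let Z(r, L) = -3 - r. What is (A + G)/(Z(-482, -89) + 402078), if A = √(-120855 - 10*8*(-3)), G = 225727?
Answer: 225727/402557 + I*√120615/402557 ≈ 0.56073 + 0.00086273*I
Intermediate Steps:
A = I*√120615 (A = √(-120855 - 80*(-3)) = √(-120855 + 240) = √(-120615) = I*√120615 ≈ 347.3*I)
(A + G)/(Z(-482, -89) + 402078) = (I*√120615 + 225727)/((-3 - 1*(-482)) + 402078) = (225727 + I*√120615)/((-3 + 482) + 402078) = (225727 + I*√120615)/(479 + 402078) = (225727 + I*√120615)/402557 = (225727 + I*√120615)*(1/402557) = 225727/402557 + I*√120615/402557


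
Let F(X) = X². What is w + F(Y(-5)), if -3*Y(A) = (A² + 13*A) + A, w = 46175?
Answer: 46400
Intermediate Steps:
Y(A) = -14*A/3 - A²/3 (Y(A) = -((A² + 13*A) + A)/3 = -(A² + 14*A)/3 = -14*A/3 - A²/3)
w + F(Y(-5)) = 46175 + (-⅓*(-5)*(14 - 5))² = 46175 + (-⅓*(-5)*9)² = 46175 + 15² = 46175 + 225 = 46400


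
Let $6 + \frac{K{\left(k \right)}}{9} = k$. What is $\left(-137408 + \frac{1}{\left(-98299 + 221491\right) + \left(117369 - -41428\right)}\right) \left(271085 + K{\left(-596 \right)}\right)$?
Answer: $- \frac{10293943907603837}{281989} \approx -3.6505 \cdot 10^{10}$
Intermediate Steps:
$K{\left(k \right)} = -54 + 9 k$
$\left(-137408 + \frac{1}{\left(-98299 + 221491\right) + \left(117369 - -41428\right)}\right) \left(271085 + K{\left(-596 \right)}\right) = \left(-137408 + \frac{1}{\left(-98299 + 221491\right) + \left(117369 - -41428\right)}\right) \left(271085 + \left(-54 + 9 \left(-596\right)\right)\right) = \left(-137408 + \frac{1}{123192 + \left(117369 + 41428\right)}\right) \left(271085 - 5418\right) = \left(-137408 + \frac{1}{123192 + 158797}\right) \left(271085 - 5418\right) = \left(-137408 + \frac{1}{281989}\right) 265667 = \left(- \frac{38747544511}{281989}\right) 265667 = - \frac{10293943907603837}{281989}$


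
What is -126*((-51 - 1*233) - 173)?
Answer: 57582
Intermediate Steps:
-126*((-51 - 1*233) - 173) = -126*((-51 - 233) - 173) = -126*(-284 - 173) = -126*(-457) = 57582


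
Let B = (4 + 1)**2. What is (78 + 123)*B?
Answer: 5025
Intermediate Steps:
B = 25 (B = 5**2 = 25)
(78 + 123)*B = (78 + 123)*25 = 201*25 = 5025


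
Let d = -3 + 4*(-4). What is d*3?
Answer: -57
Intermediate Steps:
d = -19 (d = -3 - 16 = -19)
d*3 = -19*3 = -57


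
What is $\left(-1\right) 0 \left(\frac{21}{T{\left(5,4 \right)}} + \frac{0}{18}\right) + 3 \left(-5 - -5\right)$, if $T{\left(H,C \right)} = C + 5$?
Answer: $0$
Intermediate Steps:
$T{\left(H,C \right)} = 5 + C$
$\left(-1\right) 0 \left(\frac{21}{T{\left(5,4 \right)}} + \frac{0}{18}\right) + 3 \left(-5 - -5\right) = \left(-1\right) 0 \left(\frac{21}{5 + 4} + \frac{0}{18}\right) + 3 \left(-5 - -5\right) = 0 \left(\frac{21}{9} + 0 \cdot \frac{1}{18}\right) + 3 \left(-5 + 5\right) = 0 \left(21 \cdot \frac{1}{9} + 0\right) + 3 \cdot 0 = 0 \left(\frac{7}{3} + 0\right) + 0 = 0 \cdot \frac{7}{3} + 0 = 0 + 0 = 0$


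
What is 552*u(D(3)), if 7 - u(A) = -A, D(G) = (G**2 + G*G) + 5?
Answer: 16560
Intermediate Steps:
D(G) = 5 + 2*G**2 (D(G) = (G**2 + G**2) + 5 = 2*G**2 + 5 = 5 + 2*G**2)
u(A) = 7 + A (u(A) = 7 - (-1)*A = 7 + A)
552*u(D(3)) = 552*(7 + (5 + 2*3**2)) = 552*(7 + (5 + 2*9)) = 552*(7 + (5 + 18)) = 552*(7 + 23) = 552*30 = 16560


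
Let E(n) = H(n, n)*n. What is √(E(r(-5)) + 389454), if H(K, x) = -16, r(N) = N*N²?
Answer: √391454 ≈ 625.66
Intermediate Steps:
r(N) = N³
E(n) = -16*n
√(E(r(-5)) + 389454) = √(-16*(-5)³ + 389454) = √(-16*(-125) + 389454) = √(2000 + 389454) = √391454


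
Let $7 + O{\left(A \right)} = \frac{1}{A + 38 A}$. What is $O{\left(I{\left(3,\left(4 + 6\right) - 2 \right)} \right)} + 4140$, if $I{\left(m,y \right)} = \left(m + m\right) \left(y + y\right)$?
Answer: $\frac{15473953}{3744} \approx 4133.0$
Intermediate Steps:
$I{\left(m,y \right)} = 4 m y$ ($I{\left(m,y \right)} = 2 m 2 y = 4 m y$)
$O{\left(A \right)} = -7 + \frac{1}{39 A}$ ($O{\left(A \right)} = -7 + \frac{1}{A + 38 A} = -7 + \frac{1}{39 A}$)
$O{\left(I{\left(3,\left(4 + 6\right) - 2 \right)} \right)} + 4140 = \left(-7 + \frac{1}{39 \cdot 4 \cdot 3 \left(\left(4 + 6\right) - 2\right)}\right) + 4140 = \left(-7 + \frac{1}{39 \cdot 4 \cdot 3 \left(10 - 2\right)}\right) + 4140 = \left(-7 + \frac{1}{39 \cdot 4 \cdot 3 \cdot 8}\right) + 4140 = \left(-7 + \frac{1}{39 \cdot 96}\right) + 4140 = \left(-7 + \frac{1}{39} \cdot \frac{1}{96}\right) + 4140 = \left(-7 + \frac{1}{3744}\right) + 4140 = - \frac{26207}{3744} + 4140 = \frac{15473953}{3744}$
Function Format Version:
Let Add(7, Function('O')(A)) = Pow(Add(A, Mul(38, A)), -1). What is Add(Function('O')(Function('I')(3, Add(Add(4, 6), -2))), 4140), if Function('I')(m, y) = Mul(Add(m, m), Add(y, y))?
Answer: Rational(15473953, 3744) ≈ 4133.0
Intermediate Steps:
Function('I')(m, y) = Mul(4, m, y) (Function('I')(m, y) = Mul(Mul(2, m), Mul(2, y)) = Mul(4, m, y))
Function('O')(A) = Add(-7, Mul(Rational(1, 39), Pow(A, -1))) (Function('O')(A) = Add(-7, Pow(Add(A, Mul(38, A)), -1)) = Add(-7, Pow(Mul(39, A), -1)) = Add(-7, Mul(Rational(1, 39), Pow(A, -1))))
Add(Function('O')(Function('I')(3, Add(Add(4, 6), -2))), 4140) = Add(Add(-7, Mul(Rational(1, 39), Pow(Mul(4, 3, Add(Add(4, 6), -2)), -1))), 4140) = Add(Add(-7, Mul(Rational(1, 39), Pow(Mul(4, 3, Add(10, -2)), -1))), 4140) = Add(Add(-7, Mul(Rational(1, 39), Pow(Mul(4, 3, 8), -1))), 4140) = Add(Add(-7, Mul(Rational(1, 39), Pow(96, -1))), 4140) = Add(Add(-7, Mul(Rational(1, 39), Rational(1, 96))), 4140) = Add(Add(-7, Rational(1, 3744)), 4140) = Add(Rational(-26207, 3744), 4140) = Rational(15473953, 3744)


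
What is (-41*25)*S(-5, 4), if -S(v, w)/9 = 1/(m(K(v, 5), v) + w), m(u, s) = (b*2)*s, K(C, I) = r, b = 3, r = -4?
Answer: -9225/26 ≈ -354.81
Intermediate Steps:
K(C, I) = -4
m(u, s) = 6*s (m(u, s) = (3*2)*s = 6*s)
S(v, w) = -9/(w + 6*v) (S(v, w) = -9/(6*v + w) = -9/(w + 6*v))
(-41*25)*S(-5, 4) = (-41*25)*(-9/(4 + 6*(-5))) = -(-9225)/(4 - 30) = -(-9225)/(-26) = -(-9225)*(-1)/26 = -1025*9/26 = -9225/26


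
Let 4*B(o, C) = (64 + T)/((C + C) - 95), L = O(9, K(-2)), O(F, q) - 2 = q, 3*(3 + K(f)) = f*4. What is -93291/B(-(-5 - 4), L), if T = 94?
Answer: 19093558/79 ≈ 2.4169e+5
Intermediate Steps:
K(f) = -3 + 4*f/3 (K(f) = -3 + (f*4)/3 = -3 + (4*f)/3 = -3 + 4*f/3)
O(F, q) = 2 + q
L = -11/3 (L = 2 + (-3 + (4/3)*(-2)) = 2 + (-3 - 8/3) = 2 - 17/3 = -11/3 ≈ -3.6667)
B(o, C) = 79/(2*(-95 + 2*C)) (B(o, C) = ((64 + 94)/((C + C) - 95))/4 = (158/(2*C - 95))/4 = (158/(-95 + 2*C))/4 = 79/(2*(-95 + 2*C)))
-93291/B(-(-5 - 4), L) = -93291/(79/(2*(-95 + 2*(-11/3)))) = -93291/(79/(2*(-95 - 22/3))) = -93291/(79/(2*(-307/3))) = -93291/((79/2)*(-3/307)) = -93291/(-237/614) = -93291*(-614/237) = 19093558/79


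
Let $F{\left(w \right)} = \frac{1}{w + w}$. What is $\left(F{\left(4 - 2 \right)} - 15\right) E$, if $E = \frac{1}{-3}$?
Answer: $\frac{59}{12} \approx 4.9167$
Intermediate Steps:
$E = - \frac{1}{3} \approx -0.33333$
$F{\left(w \right)} = \frac{1}{2 w}$
$\left(F{\left(4 - 2 \right)} - 15\right) E = \left(\frac{1}{2 \left(4 - 2\right)} - 15\right) \left(- \frac{1}{3}\right) = \left(\frac{1}{2 \cdot 2} - 15\right) \left(- \frac{1}{3}\right) = \left(\frac{1}{2} \cdot \frac{1}{2} - 15\right) \left(- \frac{1}{3}\right) = \left(\frac{1}{4} - 15\right) \left(- \frac{1}{3}\right) = \left(- \frac{59}{4}\right) \left(- \frac{1}{3}\right) = \frac{59}{12}$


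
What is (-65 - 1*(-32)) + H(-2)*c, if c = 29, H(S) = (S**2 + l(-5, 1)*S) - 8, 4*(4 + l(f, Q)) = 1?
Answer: 137/2 ≈ 68.500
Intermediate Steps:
l(f, Q) = -15/4 (l(f, Q) = -4 + (1/4)*1 = -4 + 1/4 = -15/4)
H(S) = -8 + S**2 - 15*S/4 (H(S) = (S**2 - 15*S/4) - 8 = -8 + S**2 - 15*S/4)
(-65 - 1*(-32)) + H(-2)*c = (-65 - 1*(-32)) + (-8 + (-2)**2 - 15/4*(-2))*29 = (-65 + 32) + (-8 + 4 + 15/2)*29 = -33 + (7/2)*29 = -33 + 203/2 = 137/2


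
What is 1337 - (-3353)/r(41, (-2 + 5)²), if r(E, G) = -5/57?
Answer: -184436/5 ≈ -36887.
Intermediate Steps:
r(E, G) = -5/57 (r(E, G) = -5*1/57 = -5/57)
1337 - (-3353)/r(41, (-2 + 5)²) = 1337 - (-3353)/(-5/57) = 1337 - (-3353)*(-57)/5 = 1337 - 1*191121/5 = 1337 - 191121/5 = -184436/5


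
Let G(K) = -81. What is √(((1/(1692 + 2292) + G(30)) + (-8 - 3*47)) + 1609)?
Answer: √1367990313/996 ≈ 37.135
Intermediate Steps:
√(((1/(1692 + 2292) + G(30)) + (-8 - 3*47)) + 1609) = √(((1/(1692 + 2292) - 81) + (-8 - 3*47)) + 1609) = √(((1/3984 - 81) + (-8 - 141)) + 1609) = √(((1/3984 - 81) - 149) + 1609) = √((-322703/3984 - 149) + 1609) = √(-916319/3984 + 1609) = √(5493937/3984) = √1367990313/996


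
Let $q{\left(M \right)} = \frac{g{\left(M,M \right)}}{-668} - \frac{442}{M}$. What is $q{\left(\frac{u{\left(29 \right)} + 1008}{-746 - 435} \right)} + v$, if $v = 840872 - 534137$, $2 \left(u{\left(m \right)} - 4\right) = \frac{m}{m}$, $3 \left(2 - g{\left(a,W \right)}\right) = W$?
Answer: $\frac{981689301571289}{3195077400} \approx 3.0725 \cdot 10^{5}$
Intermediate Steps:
$g{\left(a,W \right)} = 2 - \frac{W}{3}$
$u{\left(m \right)} = \frac{9}{2}$ ($u{\left(m \right)} = 4 + \frac{m \frac{1}{m}}{2} = 4 + \frac{1}{2} \cdot 1 = 4 + \frac{1}{2} = \frac{9}{2}$)
$v = 306735$ ($v = 840872 - 534137 = 306735$)
$q{\left(M \right)} = - \frac{1}{334} - \frac{442}{M} + \frac{M}{2004}$ ($q{\left(M \right)} = \frac{2 - \frac{M}{3}}{-668} - \frac{442}{M} = \left(2 - \frac{M}{3}\right) \left(- \frac{1}{668}\right) - \frac{442}{M} = \left(- \frac{1}{334} + \frac{M}{2004}\right) - \frac{442}{M} = - \frac{1}{334} - \frac{442}{M} + \frac{M}{2004}$)
$q{\left(\frac{u{\left(29 \right)} + 1008}{-746 - 435} \right)} + v = \frac{-885768 + \frac{\frac{9}{2} + 1008}{-746 - 435} \left(-6 + \frac{\frac{9}{2} + 1008}{-746 - 435}\right)}{2004 \frac{\frac{9}{2} + 1008}{-746 - 435}} + 306735 = \frac{-885768 + \frac{2025}{2 \left(-1181\right)} \left(-6 + \frac{2025}{2 \left(-1181\right)}\right)}{2004 \frac{2025}{2 \left(-1181\right)}} + 306735 = \frac{-885768 + \frac{2025}{2} \left(- \frac{1}{1181}\right) \left(-6 + \frac{2025}{2} \left(- \frac{1}{1181}\right)\right)}{2004 \cdot \frac{2025}{2} \left(- \frac{1}{1181}\right)} + 306735 = \frac{-885768 - \frac{2025 \left(-6 - \frac{2025}{2362}\right)}{2362}}{2004 \left(- \frac{2025}{2362}\right)} + 306735 = \frac{1}{2004} \left(- \frac{2362}{2025}\right) \left(-885768 - - \frac{32798925}{5579044}\right) + 306735 = \frac{1}{2004} \left(- \frac{2362}{2025}\right) \left(-885768 + \frac{32798925}{5579044}\right) + 306735 = \frac{1}{2004} \left(- \frac{2362}{2025}\right) \left(- \frac{4941705846867}{5579044}\right) + 306735 = \frac{1647235282289}{3195077400} + 306735 = \frac{981689301571289}{3195077400}$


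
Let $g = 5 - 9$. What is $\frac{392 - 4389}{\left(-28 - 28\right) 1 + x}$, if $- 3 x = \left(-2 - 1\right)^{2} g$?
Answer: $\frac{3997}{44} \approx 90.841$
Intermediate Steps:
$g = -4$ ($g = 5 - 9 = -4$)
$x = 12$ ($x = - \frac{\left(-2 - 1\right)^{2} \left(-4\right)}{3} = - \frac{\left(-3\right)^{2} \left(-4\right)}{3} = - \frac{9 \left(-4\right)}{3} = \left(- \frac{1}{3}\right) \left(-36\right) = 12$)
$\frac{392 - 4389}{\left(-28 - 28\right) 1 + x} = \frac{392 - 4389}{\left(-28 - 28\right) 1 + 12} = - \frac{3997}{\left(-56\right) 1 + 12} = - \frac{3997}{-56 + 12} = - \frac{3997}{-44} = \left(-3997\right) \left(- \frac{1}{44}\right) = \frac{3997}{44}$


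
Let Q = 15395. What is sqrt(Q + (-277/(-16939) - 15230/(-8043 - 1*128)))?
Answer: 2*sqrt(73739246941219726087)/138408569 ≈ 124.08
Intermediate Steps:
sqrt(Q + (-277/(-16939) - 15230/(-8043 - 1*128))) = sqrt(15395 + (-277/(-16939) - 15230/(-8043 - 1*128))) = sqrt(15395 + (-277*(-1/16939) - 15230/(-8043 - 128))) = sqrt(15395 + (277/16939 - 15230/(-8171))) = sqrt(15395 + (277/16939 - 15230*(-1/8171))) = sqrt(15395 + (277/16939 + 15230/8171)) = sqrt(15395 + 260244337/138408569) = sqrt(2131060164092/138408569) = 2*sqrt(73739246941219726087)/138408569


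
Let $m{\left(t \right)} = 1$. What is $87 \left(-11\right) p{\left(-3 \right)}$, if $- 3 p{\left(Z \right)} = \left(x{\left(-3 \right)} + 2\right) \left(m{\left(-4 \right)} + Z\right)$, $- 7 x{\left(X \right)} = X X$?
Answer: $- \frac{3190}{7} \approx -455.71$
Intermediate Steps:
$x{\left(X \right)} = - \frac{X^{2}}{7}$ ($x{\left(X \right)} = - \frac{X X}{7} = - \frac{X^{2}}{7}$)
$p{\left(Z \right)} = - \frac{5}{21} - \frac{5 Z}{21}$ ($p{\left(Z \right)} = - \frac{\left(- \frac{\left(-3\right)^{2}}{7} + 2\right) \left(1 + Z\right)}{3} = - \frac{\left(\left(- \frac{1}{7}\right) 9 + 2\right) \left(1 + Z\right)}{3} = - \frac{\left(- \frac{9}{7} + 2\right) \left(1 + Z\right)}{3} = - \frac{\frac{5}{7} \left(1 + Z\right)}{3} = - \frac{\frac{5}{7} + \frac{5 Z}{7}}{3} = - \frac{5}{21} - \frac{5 Z}{21}$)
$87 \left(-11\right) p{\left(-3 \right)} = 87 \left(-11\right) \left(- \frac{5}{21} - - \frac{5}{7}\right) = - 957 \left(- \frac{5}{21} + \frac{5}{7}\right) = \left(-957\right) \frac{10}{21} = - \frac{3190}{7}$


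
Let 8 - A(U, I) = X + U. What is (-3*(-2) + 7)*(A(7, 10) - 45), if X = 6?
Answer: -650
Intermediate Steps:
A(U, I) = 2 - U (A(U, I) = 8 - (6 + U) = 8 + (-6 - U) = 2 - U)
(-3*(-2) + 7)*(A(7, 10) - 45) = (-3*(-2) + 7)*((2 - 1*7) - 45) = (6 + 7)*((2 - 7) - 45) = 13*(-5 - 45) = 13*(-50) = -650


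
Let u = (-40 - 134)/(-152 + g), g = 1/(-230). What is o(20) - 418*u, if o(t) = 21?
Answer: -15994179/34961 ≈ -457.49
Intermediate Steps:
g = -1/230 ≈ -0.0043478
u = 40020/34961 (u = (-40 - 134)/(-152 - 1/230) = -174/(-34961/230) = -174*(-230/34961) = 40020/34961 ≈ 1.1447)
o(20) - 418*u = 21 - 418*40020/34961 = 21 - 16728360/34961 = -15994179/34961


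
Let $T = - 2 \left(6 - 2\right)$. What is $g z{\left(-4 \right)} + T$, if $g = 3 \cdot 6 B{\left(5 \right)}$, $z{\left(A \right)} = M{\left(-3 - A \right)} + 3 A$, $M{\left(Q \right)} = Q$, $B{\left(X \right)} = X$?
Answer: $-998$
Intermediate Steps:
$z{\left(A \right)} = -3 + 2 A$ ($z{\left(A \right)} = \left(-3 - A\right) + 3 A = -3 + 2 A$)
$T = -8$ ($T = \left(-2\right) 4 = -8$)
$g = 90$ ($g = 3 \cdot 6 \cdot 5 = 18 \cdot 5 = 90$)
$g z{\left(-4 \right)} + T = 90 \left(-3 + 2 \left(-4\right)\right) - 8 = 90 \left(-3 - 8\right) - 8 = 90 \left(-11\right) - 8 = -990 - 8 = -998$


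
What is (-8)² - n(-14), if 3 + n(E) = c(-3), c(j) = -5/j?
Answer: 196/3 ≈ 65.333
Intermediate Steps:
n(E) = -4/3 (n(E) = -3 - 5/(-3) = -3 - 5*(-⅓) = -3 + 5/3 = -4/3)
(-8)² - n(-14) = (-8)² - 1*(-4/3) = 64 + 4/3 = 196/3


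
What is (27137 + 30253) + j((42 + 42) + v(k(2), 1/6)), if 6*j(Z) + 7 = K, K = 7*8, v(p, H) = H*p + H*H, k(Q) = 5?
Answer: 344389/6 ≈ 57398.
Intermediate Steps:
v(p, H) = H² + H*p (v(p, H) = H*p + H² = H² + H*p)
K = 56
j(Z) = 49/6 (j(Z) = -7/6 + (⅙)*56 = -7/6 + 28/3 = 49/6)
(27137 + 30253) + j((42 + 42) + v(k(2), 1/6)) = (27137 + 30253) + 49/6 = 57390 + 49/6 = 344389/6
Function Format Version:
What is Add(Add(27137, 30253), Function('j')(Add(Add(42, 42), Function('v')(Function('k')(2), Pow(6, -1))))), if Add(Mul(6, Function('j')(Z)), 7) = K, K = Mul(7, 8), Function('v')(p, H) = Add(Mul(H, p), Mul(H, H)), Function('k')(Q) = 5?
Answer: Rational(344389, 6) ≈ 57398.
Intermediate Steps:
Function('v')(p, H) = Add(Pow(H, 2), Mul(H, p)) (Function('v')(p, H) = Add(Mul(H, p), Pow(H, 2)) = Add(Pow(H, 2), Mul(H, p)))
K = 56
Function('j')(Z) = Rational(49, 6) (Function('j')(Z) = Add(Rational(-7, 6), Mul(Rational(1, 6), 56)) = Add(Rational(-7, 6), Rational(28, 3)) = Rational(49, 6))
Add(Add(27137, 30253), Function('j')(Add(Add(42, 42), Function('v')(Function('k')(2), Pow(6, -1))))) = Add(Add(27137, 30253), Rational(49, 6)) = Add(57390, Rational(49, 6)) = Rational(344389, 6)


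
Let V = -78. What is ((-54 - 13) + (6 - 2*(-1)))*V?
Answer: 4602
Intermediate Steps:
((-54 - 13) + (6 - 2*(-1)))*V = ((-54 - 13) + (6 - 2*(-1)))*(-78) = (-67 + (6 + 2))*(-78) = (-67 + 8)*(-78) = -59*(-78) = 4602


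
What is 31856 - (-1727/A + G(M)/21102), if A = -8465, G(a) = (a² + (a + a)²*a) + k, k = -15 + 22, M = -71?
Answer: 950404493011/29771405 ≈ 31923.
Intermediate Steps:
k = 7
G(a) = 7 + a² + 4*a³ (G(a) = (a² + (a + a)²*a) + 7 = (a² + (2*a)²*a) + 7 = (a² + (4*a²)*a) + 7 = (a² + 4*a³) + 7 = 7 + a² + 4*a³)
31856 - (-1727/A + G(M)/21102) = 31856 - (-1727/(-8465) + (7 + (-71)² + 4*(-71)³)/21102) = 31856 - (-1727*(-1/8465) + (7 + 5041 + 4*(-357911))*(1/21102)) = 31856 - (1727/8465 + (7 + 5041 - 1431644)*(1/21102)) = 31856 - (1727/8465 - 1426596*1/21102) = 31856 - (1727/8465 - 237766/3517) = 31856 - 1*(-2006615331/29771405) = 31856 + 2006615331/29771405 = 950404493011/29771405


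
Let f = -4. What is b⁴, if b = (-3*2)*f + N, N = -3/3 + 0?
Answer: 279841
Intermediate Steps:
N = -1 (N = -3*⅓ + 0 = -1 + 0 = -1)
b = 23 (b = -3*2*(-4) - 1 = -6*(-4) - 1 = 24 - 1 = 23)
b⁴ = 23⁴ = 279841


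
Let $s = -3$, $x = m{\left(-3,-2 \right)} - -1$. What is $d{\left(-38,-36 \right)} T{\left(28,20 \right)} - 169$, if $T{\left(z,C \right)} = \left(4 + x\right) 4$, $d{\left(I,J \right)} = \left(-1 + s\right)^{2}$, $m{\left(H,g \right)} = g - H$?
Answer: $215$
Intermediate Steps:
$x = 2$ ($x = \left(-2 - -3\right) - -1 = \left(-2 + 3\right) + 1 = 1 + 1 = 2$)
$d{\left(I,J \right)} = 16$ ($d{\left(I,J \right)} = \left(-1 - 3\right)^{2} = \left(-4\right)^{2} = 16$)
$T{\left(z,C \right)} = 24$ ($T{\left(z,C \right)} = \left(4 + 2\right) 4 = 6 \cdot 4 = 24$)
$d{\left(-38,-36 \right)} T{\left(28,20 \right)} - 169 = 16 \cdot 24 - 169 = 384 - 169 = 215$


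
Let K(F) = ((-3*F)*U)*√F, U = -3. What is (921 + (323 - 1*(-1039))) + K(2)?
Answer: 2283 + 18*√2 ≈ 2308.5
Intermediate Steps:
K(F) = 9*F^(3/2) (K(F) = (-3*F*(-3))*√F = (9*F)*√F = 9*F^(3/2))
(921 + (323 - 1*(-1039))) + K(2) = (921 + (323 - 1*(-1039))) + 9*2^(3/2) = (921 + (323 + 1039)) + 9*(2*√2) = (921 + 1362) + 18*√2 = 2283 + 18*√2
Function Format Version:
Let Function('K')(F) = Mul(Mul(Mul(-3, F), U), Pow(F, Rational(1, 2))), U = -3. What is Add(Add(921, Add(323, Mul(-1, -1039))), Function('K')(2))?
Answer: Add(2283, Mul(18, Pow(2, Rational(1, 2)))) ≈ 2308.5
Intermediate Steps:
Function('K')(F) = Mul(9, Pow(F, Rational(3, 2))) (Function('K')(F) = Mul(Mul(Mul(-3, F), -3), Pow(F, Rational(1, 2))) = Mul(Mul(9, F), Pow(F, Rational(1, 2))) = Mul(9, Pow(F, Rational(3, 2))))
Add(Add(921, Add(323, Mul(-1, -1039))), Function('K')(2)) = Add(Add(921, Add(323, Mul(-1, -1039))), Mul(9, Pow(2, Rational(3, 2)))) = Add(Add(921, Add(323, 1039)), Mul(9, Mul(2, Pow(2, Rational(1, 2))))) = Add(Add(921, 1362), Mul(18, Pow(2, Rational(1, 2)))) = Add(2283, Mul(18, Pow(2, Rational(1, 2))))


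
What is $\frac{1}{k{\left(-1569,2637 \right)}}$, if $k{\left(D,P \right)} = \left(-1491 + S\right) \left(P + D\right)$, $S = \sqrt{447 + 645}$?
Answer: $- \frac{71}{113004012} - \frac{\sqrt{273}}{1186542126} \approx -6.4222 \cdot 10^{-7}$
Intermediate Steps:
$S = 2 \sqrt{273}$ ($S = \sqrt{1092} = 2 \sqrt{273} \approx 33.045$)
$k{\left(D,P \right)} = \left(-1491 + 2 \sqrt{273}\right) \left(D + P\right)$ ($k{\left(D,P \right)} = \left(-1491 + 2 \sqrt{273}\right) \left(P + D\right) = \left(-1491 + 2 \sqrt{273}\right) \left(D + P\right)$)
$\frac{1}{k{\left(-1569,2637 \right)}} = \frac{1}{\left(-1491\right) \left(-1569\right) - 3931767 + 2 \left(-1569\right) \sqrt{273} + 2 \cdot 2637 \sqrt{273}} = \frac{1}{2339379 - 3931767 - 3138 \sqrt{273} + 5274 \sqrt{273}} = \frac{1}{-1592388 + 2136 \sqrt{273}}$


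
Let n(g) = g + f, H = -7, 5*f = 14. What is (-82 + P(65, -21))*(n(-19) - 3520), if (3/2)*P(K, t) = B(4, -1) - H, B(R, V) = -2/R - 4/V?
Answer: 265215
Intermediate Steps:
f = 14/5 (f = (1/5)*14 = 14/5 ≈ 2.8000)
B(R, V) = -4/V - 2/R
n(g) = 14/5 + g (n(g) = g + 14/5 = 14/5 + g)
P(K, t) = 7 (P(K, t) = 2*((-4/(-1) - 2/4) - 1*(-7))/3 = 2*((-4*(-1) - 2*1/4) + 7)/3 = 2*((4 - 1/2) + 7)/3 = 2*(7/2 + 7)/3 = (2/3)*(21/2) = 7)
(-82 + P(65, -21))*(n(-19) - 3520) = (-82 + 7)*((14/5 - 19) - 3520) = -75*(-81/5 - 3520) = -75*(-17681/5) = 265215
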